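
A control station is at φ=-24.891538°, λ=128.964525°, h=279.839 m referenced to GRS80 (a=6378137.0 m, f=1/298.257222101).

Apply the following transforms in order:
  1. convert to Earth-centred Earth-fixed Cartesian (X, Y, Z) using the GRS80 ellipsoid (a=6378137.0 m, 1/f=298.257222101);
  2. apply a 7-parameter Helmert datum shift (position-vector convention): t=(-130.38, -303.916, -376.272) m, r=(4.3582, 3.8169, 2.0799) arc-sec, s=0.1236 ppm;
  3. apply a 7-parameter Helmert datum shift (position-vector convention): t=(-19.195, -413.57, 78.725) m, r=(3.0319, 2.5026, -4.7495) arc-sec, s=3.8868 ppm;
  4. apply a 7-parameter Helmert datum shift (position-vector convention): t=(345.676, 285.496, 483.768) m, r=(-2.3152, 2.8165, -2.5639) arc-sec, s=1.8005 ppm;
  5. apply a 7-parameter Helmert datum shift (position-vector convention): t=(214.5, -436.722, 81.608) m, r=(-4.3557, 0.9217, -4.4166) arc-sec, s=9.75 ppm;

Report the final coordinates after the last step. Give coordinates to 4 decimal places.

start: φ=-24.891538°, λ=128.964525°, h=279.839 m
→ ECEF (a=6378137.000, f=1/298.257222101): X=-3640560.3287, Y=4501413.4231, Z=-2668298.5577
→ Helmert 7p (PV): X=-3640785.9258, Y=4501129.7323, Z=-2668512.6804
→ Helmert 7p (PV): X=-3640748.0044, Y=4500856.7159, Z=-2668333.9911
→ Helmert 7p (PV): X=-3640389.3728, Y=4501165.6203, Z=-2667855.8333
→ Helmert 7p (PV): X=-3640125.9069, Y=4500794.3967, Z=-2667879.0217

X=-3640125.9069 m, Y=4500794.3967 m, Z=-2667879.0217 m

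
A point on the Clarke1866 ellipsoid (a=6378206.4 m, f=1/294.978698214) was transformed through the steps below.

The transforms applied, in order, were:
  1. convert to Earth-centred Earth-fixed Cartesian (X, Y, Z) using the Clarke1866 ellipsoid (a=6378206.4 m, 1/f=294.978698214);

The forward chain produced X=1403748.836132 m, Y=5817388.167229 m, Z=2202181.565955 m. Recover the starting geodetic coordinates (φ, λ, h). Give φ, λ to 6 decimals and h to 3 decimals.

φ=20.329521°, λ=76.433738°, h=1069.653 m

start: X=1403748.8361, Y=5817388.1672, Z=2202181.5660 m
→ geod (Bowring, a=6378206.400): φ=20.32952100°, λ=76.43373800°, h=1069.6530 m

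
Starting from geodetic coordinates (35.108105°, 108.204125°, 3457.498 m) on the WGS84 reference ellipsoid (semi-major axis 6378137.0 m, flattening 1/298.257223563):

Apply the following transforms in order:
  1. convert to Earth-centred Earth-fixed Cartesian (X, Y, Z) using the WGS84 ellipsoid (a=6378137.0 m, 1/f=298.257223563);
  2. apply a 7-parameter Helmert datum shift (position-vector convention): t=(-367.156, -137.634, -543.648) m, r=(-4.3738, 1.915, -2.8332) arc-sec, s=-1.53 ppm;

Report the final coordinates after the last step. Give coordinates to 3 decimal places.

start: φ=35.108105°, λ=108.204125°, h=3457.498 m
→ ECEF (a=6378137.000, f=1/298.257223563): X=-1632734.3385, Y=4964784.9977, Z=3649673.2607
→ Helmert 7p (PV): X=-1632996.9173, Y=4964739.5848, Z=3649033.9103

X=-1632996.917 m, Y=4964739.585 m, Z=3649033.910 m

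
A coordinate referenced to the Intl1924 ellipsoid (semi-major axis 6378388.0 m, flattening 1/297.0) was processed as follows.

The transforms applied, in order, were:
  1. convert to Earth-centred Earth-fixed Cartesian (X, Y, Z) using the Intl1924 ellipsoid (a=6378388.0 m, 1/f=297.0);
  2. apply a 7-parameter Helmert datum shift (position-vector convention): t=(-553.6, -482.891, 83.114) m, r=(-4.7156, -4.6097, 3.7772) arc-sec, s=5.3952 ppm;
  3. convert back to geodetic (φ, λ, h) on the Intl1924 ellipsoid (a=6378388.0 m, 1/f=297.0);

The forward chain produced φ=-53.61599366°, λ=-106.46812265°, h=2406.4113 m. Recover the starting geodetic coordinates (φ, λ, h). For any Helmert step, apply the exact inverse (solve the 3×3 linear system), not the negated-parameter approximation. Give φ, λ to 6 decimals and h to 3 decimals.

start: φ=-53.615994°, λ=-106.468123°, h=2406.411 m
→ ECEF (a=6378388.000, f=1/297.0): X=-1075337.3555, Y=-3637708.9007, Z=-5113545.8807
→ Helmert⁻¹: X=-1074958.8427, Y=-3637069.7933, Z=-5113660.5324
→ geod (Bowring, a=6378388.000): φ=-53.62181200°, λ=-106.46537600°, h=2071.5350 m

φ=-53.621812°, λ=-106.465376°, h=2071.535 m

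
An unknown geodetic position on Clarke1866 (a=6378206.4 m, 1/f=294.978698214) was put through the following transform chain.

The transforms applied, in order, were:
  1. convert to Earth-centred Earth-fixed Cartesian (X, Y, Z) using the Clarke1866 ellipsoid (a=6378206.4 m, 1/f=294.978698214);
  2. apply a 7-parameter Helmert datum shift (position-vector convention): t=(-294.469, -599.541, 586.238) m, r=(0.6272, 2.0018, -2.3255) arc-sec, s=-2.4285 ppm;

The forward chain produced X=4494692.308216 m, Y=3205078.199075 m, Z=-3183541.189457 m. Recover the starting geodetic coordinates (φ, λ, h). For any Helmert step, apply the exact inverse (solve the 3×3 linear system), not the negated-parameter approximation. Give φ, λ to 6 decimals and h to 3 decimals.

start: X=4494692.3082, Y=3205078.1991, Z=-3183541.1895 m
→ Helmert⁻¹: X=4494992.4526, Y=3205726.5211, Z=-3184101.2840
→ geod (Bowring, a=6378206.400): φ=-30.14174100°, λ=35.49560300°, h=604.2870 m

φ=-30.141741°, λ=35.495603°, h=604.287 m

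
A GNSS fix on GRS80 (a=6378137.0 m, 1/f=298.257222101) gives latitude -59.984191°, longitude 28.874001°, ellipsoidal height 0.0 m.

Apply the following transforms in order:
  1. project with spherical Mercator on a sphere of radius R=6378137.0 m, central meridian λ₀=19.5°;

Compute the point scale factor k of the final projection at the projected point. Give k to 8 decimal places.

1.99904472

start: φ=-59.984191°, λ=28.874001°, h=0.000 m
→ into merc (λ₀=19.5°): φ=-59.98419100°, λ−λ₀=9.37400100°
scale k = 1.99904472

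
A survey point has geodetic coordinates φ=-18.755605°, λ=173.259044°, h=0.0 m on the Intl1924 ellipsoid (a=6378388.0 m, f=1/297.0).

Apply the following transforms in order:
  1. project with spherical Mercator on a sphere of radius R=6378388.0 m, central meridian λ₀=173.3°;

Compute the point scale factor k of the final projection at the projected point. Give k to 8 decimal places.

1.05607920

start: φ=-18.755605°, λ=173.259044°, h=0.000 m
→ into merc (λ₀=173.3°): φ=-18.75560500°, λ−λ₀=-0.04095600°
scale k = 1.05607920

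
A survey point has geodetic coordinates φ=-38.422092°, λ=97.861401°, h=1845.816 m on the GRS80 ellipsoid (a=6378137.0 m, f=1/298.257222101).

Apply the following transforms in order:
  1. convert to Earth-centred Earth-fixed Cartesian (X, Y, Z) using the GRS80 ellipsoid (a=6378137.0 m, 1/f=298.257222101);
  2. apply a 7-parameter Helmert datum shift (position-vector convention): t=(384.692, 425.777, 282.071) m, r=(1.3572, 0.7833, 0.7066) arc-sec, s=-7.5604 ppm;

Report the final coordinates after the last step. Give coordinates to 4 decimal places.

start: φ=-38.422092°, λ=97.861401°, h=1845.816 m
→ ECEF (a=6378137.000, f=1/298.257222101): X=-684555.5968, Y=4957857.6353, Z=-3943404.6708
→ Helmert 7p (PV): X=-684197.6884, Y=4958269.5308, Z=-3943057.5646

X=-684197.6884 m, Y=4958269.5308 m, Z=-3943057.5646 m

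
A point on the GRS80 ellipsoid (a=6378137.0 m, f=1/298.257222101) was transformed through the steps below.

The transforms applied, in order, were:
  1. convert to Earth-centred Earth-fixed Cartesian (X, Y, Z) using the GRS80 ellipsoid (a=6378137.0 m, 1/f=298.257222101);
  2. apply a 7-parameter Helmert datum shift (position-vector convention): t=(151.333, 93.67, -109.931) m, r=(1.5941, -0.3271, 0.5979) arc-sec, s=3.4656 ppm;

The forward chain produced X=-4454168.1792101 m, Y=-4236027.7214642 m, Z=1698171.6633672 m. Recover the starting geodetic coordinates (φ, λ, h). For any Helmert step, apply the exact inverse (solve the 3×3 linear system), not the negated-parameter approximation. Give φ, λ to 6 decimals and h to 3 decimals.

φ=15.543729°, λ=-136.438508°, h=656.130 m

start: X=-4454168.1792, Y=-4236027.7215, Z=1698171.6634 m
→ Helmert⁻¹: X=-4454313.6613, Y=-4236080.6738, Z=1698315.5108
→ geod (Bowring, a=6378137.000): φ=15.54372900°, λ=-136.43850800°, h=656.1300 m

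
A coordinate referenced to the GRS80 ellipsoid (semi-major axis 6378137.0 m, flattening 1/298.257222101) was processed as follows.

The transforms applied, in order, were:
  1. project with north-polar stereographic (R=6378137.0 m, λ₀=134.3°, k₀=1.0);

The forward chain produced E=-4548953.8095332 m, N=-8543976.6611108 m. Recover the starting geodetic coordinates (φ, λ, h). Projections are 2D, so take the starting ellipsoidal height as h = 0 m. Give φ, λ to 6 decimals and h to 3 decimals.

φ=15.617382°, λ=106.268428°, h=0.000 m

start: E=-4548953.8095, N=-8543976.6611 m
→ stereo⁻¹: φ=15.61738200°, λ=106.26842800°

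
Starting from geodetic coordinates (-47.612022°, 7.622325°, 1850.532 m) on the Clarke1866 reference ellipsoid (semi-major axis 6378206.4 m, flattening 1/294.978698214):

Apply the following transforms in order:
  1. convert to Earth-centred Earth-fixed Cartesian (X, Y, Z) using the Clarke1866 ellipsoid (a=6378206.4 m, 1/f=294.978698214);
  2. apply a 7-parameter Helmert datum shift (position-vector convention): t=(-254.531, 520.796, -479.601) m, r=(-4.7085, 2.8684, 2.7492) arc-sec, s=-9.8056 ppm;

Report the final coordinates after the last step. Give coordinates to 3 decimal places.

X=4270615.185 m, Y=572029.952 m, Z=-4689571.734 m

start: φ=-47.612022°, λ=7.622325°, h=1850.532 m
→ ECEF (a=6378206.400, f=1/294.978698214): X=4270984.4214, Y=571564.8735, Z=-4689065.6710
→ Helmert 7p (PV): X=4270615.1855, Y=572029.9518, Z=-4689571.7336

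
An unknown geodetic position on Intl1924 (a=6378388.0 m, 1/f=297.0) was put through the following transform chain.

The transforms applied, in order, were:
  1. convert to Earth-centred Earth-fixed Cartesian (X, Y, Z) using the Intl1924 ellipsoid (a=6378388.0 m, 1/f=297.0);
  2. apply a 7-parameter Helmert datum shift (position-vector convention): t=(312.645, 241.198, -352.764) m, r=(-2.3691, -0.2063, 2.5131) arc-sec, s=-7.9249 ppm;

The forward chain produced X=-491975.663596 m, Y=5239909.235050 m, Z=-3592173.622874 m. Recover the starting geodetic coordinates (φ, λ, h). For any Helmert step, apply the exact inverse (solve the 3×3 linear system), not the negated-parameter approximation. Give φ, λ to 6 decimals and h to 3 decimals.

start: X=-491975.6636, Y=5239909.2351, Z=-3592173.6229 m
→ Helmert⁻¹: X=-492231.9619, Y=5239756.8128, Z=-3591788.6492
→ geod (Bowring, a=6378388.000): φ=-34.49303000°, λ=95.36671600°, h=138.7380 m

φ=-34.493030°, λ=95.366716°, h=138.738 m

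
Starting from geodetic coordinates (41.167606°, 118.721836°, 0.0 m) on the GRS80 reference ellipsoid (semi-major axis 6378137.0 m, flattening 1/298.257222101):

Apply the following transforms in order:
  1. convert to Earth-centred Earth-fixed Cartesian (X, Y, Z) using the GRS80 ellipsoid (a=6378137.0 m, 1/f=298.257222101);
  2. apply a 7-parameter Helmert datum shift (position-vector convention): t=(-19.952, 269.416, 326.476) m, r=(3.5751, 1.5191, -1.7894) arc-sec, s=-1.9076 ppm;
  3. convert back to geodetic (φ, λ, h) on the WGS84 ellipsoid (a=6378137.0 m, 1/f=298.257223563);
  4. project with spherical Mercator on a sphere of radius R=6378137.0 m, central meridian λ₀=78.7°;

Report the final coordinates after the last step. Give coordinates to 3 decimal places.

E=4455016.913 m, N=5037365.741 m

start: φ=41.167606°, λ=118.721836°, h=0.000 m
→ ECEF (a=6378137.000, f=1/298.257222101): X=-2310694.1350, Y=4216753.2258, Z=4176453.1611
→ Helmert 7p (PV): X=-2310642.3391, Y=4216962.2552, Z=4176861.7749
→ geod (Bowring, a=6378137.000): φ=41.16943662°, λ=118.72009784°, h=388.2373 m
→ merc (R=6378137.0, λ₀=78.7°): E=4455016.9135, N=5037365.7407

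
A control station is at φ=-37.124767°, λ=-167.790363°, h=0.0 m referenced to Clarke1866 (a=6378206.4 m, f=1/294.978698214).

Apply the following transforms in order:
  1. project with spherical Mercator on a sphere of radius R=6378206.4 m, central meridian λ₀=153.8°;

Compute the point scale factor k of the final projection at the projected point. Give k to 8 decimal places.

start: φ=-37.124767°, λ=-167.790363°, h=0.000 m
→ into merc (λ₀=153.8°): φ=-37.12476700°, λ−λ₀=38.40963700°
scale k = 1.25419669

1.25419669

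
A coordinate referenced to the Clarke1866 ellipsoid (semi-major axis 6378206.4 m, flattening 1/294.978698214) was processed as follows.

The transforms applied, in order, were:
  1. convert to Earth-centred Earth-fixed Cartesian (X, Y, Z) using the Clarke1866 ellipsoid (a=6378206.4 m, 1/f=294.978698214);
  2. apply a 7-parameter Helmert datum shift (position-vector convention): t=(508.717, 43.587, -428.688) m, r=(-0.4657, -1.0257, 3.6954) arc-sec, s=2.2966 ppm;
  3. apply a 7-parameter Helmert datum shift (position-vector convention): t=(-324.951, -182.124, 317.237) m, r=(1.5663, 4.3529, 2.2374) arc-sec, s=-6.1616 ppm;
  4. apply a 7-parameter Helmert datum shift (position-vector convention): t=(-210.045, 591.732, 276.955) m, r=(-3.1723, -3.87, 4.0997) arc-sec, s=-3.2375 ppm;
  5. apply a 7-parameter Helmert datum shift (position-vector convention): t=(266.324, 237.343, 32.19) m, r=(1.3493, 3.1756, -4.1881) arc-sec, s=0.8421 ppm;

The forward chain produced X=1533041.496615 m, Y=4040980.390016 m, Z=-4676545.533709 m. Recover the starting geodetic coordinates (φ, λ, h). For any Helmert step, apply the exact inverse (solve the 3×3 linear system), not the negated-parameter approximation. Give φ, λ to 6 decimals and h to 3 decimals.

start: X=1533041.4966, Y=4040980.3900, Z=-4676545.5337 m
→ Helmert⁻¹: X=1532763.8361, Y=4040740.1740, Z=-4676576.6204
→ Helmert⁻¹: X=1532971.3987, Y=4040202.9814, Z=-4676835.3415
→ Helmert⁻¹: X=1533448.3286, Y=4040357.8503, Z=-4677179.7174
→ Helmert⁻¹: X=1532985.2199, Y=4040288.0787, Z=-4676738.7899
→ geod (Bowring, a=6378206.400): φ=-47.45572800°, λ=69.22201600°, h=1047.8450 m

φ=-47.455728°, λ=69.222016°, h=1047.845 m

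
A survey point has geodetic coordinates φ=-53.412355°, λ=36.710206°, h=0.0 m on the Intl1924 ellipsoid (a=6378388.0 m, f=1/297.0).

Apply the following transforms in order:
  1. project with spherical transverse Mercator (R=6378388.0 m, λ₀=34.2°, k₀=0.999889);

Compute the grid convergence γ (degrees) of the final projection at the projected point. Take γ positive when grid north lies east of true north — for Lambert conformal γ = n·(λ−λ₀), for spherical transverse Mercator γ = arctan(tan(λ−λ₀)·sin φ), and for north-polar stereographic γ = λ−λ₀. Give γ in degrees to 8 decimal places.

-2.01601810

start: φ=-53.412355°, λ=36.710206°, h=0.000 m
→ into tm (λ₀=34.2°): φ=-53.41235500°, λ−λ₀=2.51020600°
convergence γ = -2.01601810°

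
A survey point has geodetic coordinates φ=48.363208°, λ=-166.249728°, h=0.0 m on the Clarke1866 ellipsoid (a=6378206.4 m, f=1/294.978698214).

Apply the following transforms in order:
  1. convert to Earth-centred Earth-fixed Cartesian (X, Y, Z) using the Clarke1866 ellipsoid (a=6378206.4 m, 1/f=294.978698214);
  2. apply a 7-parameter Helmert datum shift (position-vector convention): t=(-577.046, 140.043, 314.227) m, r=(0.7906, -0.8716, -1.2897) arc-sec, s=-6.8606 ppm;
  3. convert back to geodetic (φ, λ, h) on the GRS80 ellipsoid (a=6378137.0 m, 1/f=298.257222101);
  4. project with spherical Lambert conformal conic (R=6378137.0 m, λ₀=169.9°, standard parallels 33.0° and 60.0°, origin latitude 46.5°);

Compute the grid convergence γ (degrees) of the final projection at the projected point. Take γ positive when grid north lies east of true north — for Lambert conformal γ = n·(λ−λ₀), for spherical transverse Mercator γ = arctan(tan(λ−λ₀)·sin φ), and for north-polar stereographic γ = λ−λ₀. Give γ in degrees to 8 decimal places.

start: φ=48.363208°, λ=-166.249728°, h=0.000 m
→ ECEF (a=6378206.400, f=1/294.978698214): X=-4124074.6265, Y=-1009175.3914, Z=4743600.5130
→ Helmert 7p (PV): X=-4124649.7334, Y=-1009020.8204, Z=4743860.9013
→ geod (Bowring, a=6378137.000): φ=48.35913074°, λ=-166.25359837°, h=478.0808 m
→ into lcc (λ₀=169.9°): φ=48.35913074°, λ−λ₀=23.84640163°
convergence γ = 17.46398266°

17.46398266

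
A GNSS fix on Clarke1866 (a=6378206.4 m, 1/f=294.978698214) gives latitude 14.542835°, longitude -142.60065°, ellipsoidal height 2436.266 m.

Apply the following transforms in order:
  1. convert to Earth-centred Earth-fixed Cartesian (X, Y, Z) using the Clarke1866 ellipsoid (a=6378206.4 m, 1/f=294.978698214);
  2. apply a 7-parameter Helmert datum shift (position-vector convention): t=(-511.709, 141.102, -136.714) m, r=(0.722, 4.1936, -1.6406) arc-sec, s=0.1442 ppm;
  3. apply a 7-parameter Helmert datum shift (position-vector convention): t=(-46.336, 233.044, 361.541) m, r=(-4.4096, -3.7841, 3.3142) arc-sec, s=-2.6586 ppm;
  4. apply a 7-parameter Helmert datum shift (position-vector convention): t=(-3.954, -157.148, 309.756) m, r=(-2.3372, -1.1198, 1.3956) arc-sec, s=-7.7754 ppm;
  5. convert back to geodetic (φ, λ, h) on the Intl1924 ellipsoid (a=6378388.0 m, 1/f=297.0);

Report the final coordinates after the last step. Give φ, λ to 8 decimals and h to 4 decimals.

φ=14.54701973°, λ=-142.60493540°, h=2618.8278 m

start: φ=14.542835°, λ=-142.600650°, h=2436.266 m
→ ECEF (a=6378206.400, f=1/294.978698214): X=-4907559.4718, Y=-3752024.3162, Z=1591702.1280
→ Helmert 7p (PV): X=-4908069.3704, Y=-3751850.2928, Z=1591652.2864
→ Helmert 7p (PV): X=-4908071.5745, Y=-3751652.1084, Z=1591999.7616
→ Helmert 7p (PV): X=-4908020.6254, Y=-3751795.2550, Z=1592313.0036
→ geod (Bowring, a=6378388.000): φ=14.54701973°, λ=-142.60493540°, h=2618.8278 m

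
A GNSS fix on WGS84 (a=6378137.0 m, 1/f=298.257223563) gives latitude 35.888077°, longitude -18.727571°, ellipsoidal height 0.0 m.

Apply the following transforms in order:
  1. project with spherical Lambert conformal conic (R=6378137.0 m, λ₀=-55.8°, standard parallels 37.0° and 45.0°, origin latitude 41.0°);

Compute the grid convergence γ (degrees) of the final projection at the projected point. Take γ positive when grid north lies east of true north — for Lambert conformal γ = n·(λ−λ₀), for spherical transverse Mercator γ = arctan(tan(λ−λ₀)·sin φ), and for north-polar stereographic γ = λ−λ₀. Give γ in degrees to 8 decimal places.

start: φ=35.888077°, λ=-18.727571°, h=0.000 m
→ into lcc (λ₀=-55.8°): φ=35.88807700°, λ−λ₀=37.07242900°
convergence γ = 24.34151513°

24.34151513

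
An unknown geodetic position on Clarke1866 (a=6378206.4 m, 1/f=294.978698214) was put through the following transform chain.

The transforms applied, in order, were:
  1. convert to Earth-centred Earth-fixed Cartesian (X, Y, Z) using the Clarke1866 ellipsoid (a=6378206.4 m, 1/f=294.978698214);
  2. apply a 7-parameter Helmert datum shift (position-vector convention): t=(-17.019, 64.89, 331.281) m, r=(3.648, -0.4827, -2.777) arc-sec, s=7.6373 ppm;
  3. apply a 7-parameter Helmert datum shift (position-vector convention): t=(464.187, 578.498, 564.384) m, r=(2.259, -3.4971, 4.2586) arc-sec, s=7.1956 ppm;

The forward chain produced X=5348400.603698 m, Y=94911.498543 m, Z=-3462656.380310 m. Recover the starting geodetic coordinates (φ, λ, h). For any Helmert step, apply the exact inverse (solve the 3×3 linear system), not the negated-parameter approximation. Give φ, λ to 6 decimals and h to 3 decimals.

φ=-33.103584°, λ=1.008384°, h=369.457 m

start: X=5348400.6037, Y=94911.4985, Z=-3462656.3803 m
→ Helmert⁻¹: X=5347841.1619, Y=94183.9790, Z=-3463287.5456
→ Helmert⁻¹: X=5347807.9652, Y=94129.1119, Z=-3463606.5538
→ geod (Bowring, a=6378206.400): φ=-33.10358400°, λ=1.00838400°, h=369.4570 m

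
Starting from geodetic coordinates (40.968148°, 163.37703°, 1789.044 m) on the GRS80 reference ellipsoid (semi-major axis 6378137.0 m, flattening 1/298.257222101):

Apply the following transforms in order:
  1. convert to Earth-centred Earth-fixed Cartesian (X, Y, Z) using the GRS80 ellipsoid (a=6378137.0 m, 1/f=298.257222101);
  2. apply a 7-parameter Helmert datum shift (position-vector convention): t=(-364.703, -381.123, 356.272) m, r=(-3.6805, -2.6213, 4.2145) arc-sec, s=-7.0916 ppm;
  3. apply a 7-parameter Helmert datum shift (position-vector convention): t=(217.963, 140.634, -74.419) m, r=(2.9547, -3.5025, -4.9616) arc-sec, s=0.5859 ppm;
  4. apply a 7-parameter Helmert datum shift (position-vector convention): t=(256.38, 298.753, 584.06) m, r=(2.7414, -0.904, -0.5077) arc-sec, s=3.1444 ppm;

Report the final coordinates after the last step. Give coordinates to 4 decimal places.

start: φ=40.968148°, λ=163.377030°, h=1789.044 m
→ ECEF (a=6378137.000, f=1/298.257222101): X=-4622646.0775, Y=1380088.8166, Z=4160925.9048
→ Helmert 7p (PV): X=-4623059.0754, Y=1379677.7004, Z=4161169.2975
→ Helmert 7p (PV): X=-4622881.2927, Y=1379870.7404, Z=4161038.5778
→ Helmert 7p (PV): X=-4622654.2892, Y=1380129.9078, Z=4161633.8004

X=-4622654.2892 m, Y=1380129.9078 m, Z=4161633.8004 m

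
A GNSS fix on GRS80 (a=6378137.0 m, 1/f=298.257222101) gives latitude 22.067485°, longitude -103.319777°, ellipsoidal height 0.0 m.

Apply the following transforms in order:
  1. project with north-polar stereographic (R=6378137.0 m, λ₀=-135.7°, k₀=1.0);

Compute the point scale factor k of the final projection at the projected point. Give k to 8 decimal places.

1.45380702

start: φ=22.067485°, λ=-103.319777°, h=0.000 m
→ into stereo (λ₀=-135.7°): φ=22.06748500°, λ−λ₀=32.38022300°
scale k = 1.45380702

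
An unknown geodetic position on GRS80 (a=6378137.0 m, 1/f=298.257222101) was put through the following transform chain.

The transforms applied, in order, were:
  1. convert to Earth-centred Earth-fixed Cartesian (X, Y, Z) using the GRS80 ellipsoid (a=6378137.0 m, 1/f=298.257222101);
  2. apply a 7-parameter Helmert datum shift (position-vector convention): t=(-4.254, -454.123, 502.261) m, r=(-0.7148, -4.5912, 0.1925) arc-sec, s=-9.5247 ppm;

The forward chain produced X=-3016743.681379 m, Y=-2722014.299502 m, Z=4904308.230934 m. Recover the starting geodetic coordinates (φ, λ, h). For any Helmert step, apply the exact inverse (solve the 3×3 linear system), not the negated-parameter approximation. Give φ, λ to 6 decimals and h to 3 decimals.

start: X=-3016743.6814, Y=-2722014.2995, Z=4904308.2309 m
→ Helmert⁻¹: X=-3016661.5462, Y=-2721600.2777, Z=4903910.3933
→ geod (Bowring, a=6378137.000): φ=50.54687500°, λ=-137.94355500°, h=2904.5760 m

φ=50.546875°, λ=-137.943555°, h=2904.576 m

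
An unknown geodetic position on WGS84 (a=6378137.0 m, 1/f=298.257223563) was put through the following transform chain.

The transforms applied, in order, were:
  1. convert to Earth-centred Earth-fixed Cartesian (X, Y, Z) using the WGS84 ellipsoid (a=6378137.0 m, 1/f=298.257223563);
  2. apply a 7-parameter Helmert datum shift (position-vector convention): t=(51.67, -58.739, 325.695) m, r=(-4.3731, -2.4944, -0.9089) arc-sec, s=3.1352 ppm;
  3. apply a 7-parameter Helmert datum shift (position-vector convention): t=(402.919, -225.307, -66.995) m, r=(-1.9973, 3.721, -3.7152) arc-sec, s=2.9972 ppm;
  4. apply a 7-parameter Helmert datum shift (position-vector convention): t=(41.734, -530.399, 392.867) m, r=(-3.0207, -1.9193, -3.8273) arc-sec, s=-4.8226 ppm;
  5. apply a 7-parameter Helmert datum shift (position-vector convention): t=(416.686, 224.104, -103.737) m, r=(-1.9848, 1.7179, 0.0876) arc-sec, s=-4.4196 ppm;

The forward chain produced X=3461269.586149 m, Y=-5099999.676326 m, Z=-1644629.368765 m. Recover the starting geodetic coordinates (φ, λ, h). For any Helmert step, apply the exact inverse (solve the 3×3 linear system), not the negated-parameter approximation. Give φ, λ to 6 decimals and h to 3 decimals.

φ=-15.045740°, λ=-55.837114°, h=1764.754 m

start: X=3461269.5861, Y=-5099999.6763, Z=-1644629.3688 m
→ Helmert⁻¹: X=3460879.7266, Y=-5100231.9664, Z=-1644553.1530
→ Helmert⁻¹: X=3460934.0008, Y=-5099637.8512, Z=-1645060.8401
→ Helmert⁻¹: X=3460642.2330, Y=-5099318.9993, Z=-1644975.8626
→ Helmert⁻¹: X=3460582.2842, Y=-5099194.1384, Z=-1645446.3588
→ geod (Bowring, a=6378137.000): φ=-15.04574000°, λ=-55.83711400°, h=1764.7540 m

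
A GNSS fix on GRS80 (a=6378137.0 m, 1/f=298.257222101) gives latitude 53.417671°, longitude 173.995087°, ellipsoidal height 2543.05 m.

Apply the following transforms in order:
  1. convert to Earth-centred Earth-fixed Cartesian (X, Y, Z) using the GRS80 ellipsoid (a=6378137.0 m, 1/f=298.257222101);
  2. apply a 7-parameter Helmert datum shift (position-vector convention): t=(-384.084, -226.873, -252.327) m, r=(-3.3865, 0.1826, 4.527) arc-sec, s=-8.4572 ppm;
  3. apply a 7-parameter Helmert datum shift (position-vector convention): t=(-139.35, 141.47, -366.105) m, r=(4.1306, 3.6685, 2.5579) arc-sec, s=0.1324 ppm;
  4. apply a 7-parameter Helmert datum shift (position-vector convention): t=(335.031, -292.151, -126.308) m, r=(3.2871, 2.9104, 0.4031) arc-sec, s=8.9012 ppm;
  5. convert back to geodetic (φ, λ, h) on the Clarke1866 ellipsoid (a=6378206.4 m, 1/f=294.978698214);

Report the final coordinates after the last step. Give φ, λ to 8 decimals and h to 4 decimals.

φ=53.41664587°, λ=174.00433593°, h=2121.3941 m

start: φ=53.417671°, λ=173.995087°, h=2543.050 m
→ ECEF (a=6378137.000, f=1/298.257222101): X=-3790059.9008, Y=398679.9307, Z=5100423.9993
→ Helmert 7p (PV): X=-3790416.1663, Y=398450.2435, Z=5100125.3467
→ Helmert 7p (PV): X=-3790470.2516, Y=398442.6274, Z=5099835.3102
→ Helmert 7p (PV): X=-3790097.7796, Y=398065.3420, Z=5099814.2307
→ geod (Bowring, a=6378206.400): φ=53.41664587°, λ=174.00433593°, h=2121.3941 m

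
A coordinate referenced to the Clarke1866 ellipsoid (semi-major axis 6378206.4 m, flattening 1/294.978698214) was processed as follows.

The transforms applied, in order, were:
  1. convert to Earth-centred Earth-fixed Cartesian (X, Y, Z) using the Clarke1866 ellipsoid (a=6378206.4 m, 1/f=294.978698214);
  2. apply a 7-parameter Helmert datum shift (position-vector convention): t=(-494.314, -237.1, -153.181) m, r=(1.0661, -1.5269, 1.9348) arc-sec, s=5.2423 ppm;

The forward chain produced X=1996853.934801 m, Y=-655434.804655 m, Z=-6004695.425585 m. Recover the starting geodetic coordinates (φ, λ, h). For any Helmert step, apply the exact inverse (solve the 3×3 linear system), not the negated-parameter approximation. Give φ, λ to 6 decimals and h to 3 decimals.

φ=-70.827188°, λ=-18.162957°, h=2888.934 m

start: X=1996853.9348, Y=-655434.8047, Z=-6004695.4256 m
→ Helmert⁻¹: X=1997287.1827, Y=-655244.0398, Z=-6004522.1656
→ geod (Bowring, a=6378206.400): φ=-70.82718800°, λ=-18.16295700°, h=2888.9340 m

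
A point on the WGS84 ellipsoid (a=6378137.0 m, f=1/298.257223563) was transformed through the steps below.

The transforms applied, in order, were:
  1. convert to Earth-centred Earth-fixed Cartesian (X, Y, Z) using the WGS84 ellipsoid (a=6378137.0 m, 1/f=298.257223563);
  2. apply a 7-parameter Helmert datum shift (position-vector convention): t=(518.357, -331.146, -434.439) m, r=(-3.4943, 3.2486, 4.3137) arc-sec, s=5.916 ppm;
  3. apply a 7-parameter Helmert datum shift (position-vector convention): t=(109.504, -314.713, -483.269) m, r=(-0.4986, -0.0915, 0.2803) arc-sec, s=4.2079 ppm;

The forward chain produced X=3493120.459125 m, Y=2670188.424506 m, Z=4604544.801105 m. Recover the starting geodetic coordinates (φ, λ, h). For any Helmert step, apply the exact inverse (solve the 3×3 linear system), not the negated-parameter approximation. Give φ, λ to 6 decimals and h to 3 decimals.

start: X=3493120.4591, Y=2670188.4245, Z=4604544.8011 m
→ Helmert⁻¹: X=3493001.9287, Y=2670476.0220, Z=4605013.5985
→ Helmert⁻¹: X=3492446.2271, Y=2670640.3072, Z=4605521.0395
→ geod (Bowring, a=6378137.000): φ=46.52209800°, λ=37.40479900°, h=206.8260 m

φ=46.522098°, λ=37.404799°, h=206.826 m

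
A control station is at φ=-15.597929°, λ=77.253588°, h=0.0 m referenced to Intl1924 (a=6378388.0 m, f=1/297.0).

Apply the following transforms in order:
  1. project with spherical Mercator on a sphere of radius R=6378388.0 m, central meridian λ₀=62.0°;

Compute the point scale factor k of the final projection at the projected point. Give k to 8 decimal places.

start: φ=-15.597929°, λ=77.253588°, h=0.000 m
→ into merc (λ₀=62.0°): φ=-15.59792900°, λ−λ₀=15.25358800°
scale k = 1.03823585

1.03823585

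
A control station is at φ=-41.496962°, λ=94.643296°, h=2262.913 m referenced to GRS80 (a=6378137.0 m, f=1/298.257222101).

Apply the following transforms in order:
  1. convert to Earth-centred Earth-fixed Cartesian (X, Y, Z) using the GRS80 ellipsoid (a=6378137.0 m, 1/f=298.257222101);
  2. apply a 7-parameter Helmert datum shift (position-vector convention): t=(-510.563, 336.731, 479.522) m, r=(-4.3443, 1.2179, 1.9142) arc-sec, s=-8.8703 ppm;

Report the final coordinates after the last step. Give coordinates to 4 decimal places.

start: φ=-41.496962°, λ=94.643296°, h=2262.913 m
→ ECEF (a=6378137.000, f=1/298.257222101): X=-387428.4952, Y=4770189.1840, Z=-4205418.9080
→ Helmert 7p (PV): X=-388004.7208, Y=4770391.4338, Z=-4205000.2628

X=-388004.7208 m, Y=4770391.4338 m, Z=-4205000.2628 m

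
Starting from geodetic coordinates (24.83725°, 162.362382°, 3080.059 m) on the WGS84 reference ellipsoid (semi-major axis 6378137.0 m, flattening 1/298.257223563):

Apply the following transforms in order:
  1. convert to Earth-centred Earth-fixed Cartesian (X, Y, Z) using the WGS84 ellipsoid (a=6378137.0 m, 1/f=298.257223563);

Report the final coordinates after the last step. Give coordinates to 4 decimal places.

X=-5522021.3200 m, Y=1755679.5322 m, Z=2664018.4200 m

start: φ=24.837250°, λ=162.362382°, h=3080.059 m
→ ECEF (a=6378137.000, f=1/298.257223563): X=-5522021.3200, Y=1755679.5322, Z=2664018.4200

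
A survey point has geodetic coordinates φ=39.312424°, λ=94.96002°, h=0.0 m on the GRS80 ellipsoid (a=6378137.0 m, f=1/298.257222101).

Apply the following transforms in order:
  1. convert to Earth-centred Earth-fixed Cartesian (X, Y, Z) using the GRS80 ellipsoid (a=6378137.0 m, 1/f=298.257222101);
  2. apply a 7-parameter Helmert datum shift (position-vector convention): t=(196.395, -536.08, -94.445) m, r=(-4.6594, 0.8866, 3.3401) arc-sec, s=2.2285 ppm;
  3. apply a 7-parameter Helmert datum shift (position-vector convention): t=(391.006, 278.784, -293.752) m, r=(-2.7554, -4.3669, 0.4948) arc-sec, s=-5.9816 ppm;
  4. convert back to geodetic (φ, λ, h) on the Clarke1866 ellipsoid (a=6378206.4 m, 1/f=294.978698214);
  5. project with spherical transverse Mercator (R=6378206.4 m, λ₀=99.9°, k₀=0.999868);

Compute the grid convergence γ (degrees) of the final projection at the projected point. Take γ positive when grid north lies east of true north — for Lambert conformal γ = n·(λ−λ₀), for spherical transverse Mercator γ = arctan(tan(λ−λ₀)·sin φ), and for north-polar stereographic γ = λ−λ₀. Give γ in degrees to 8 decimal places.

-3.13736921

start: φ=39.312424°, λ=94.960020°, h=0.000 m
→ ECEF (a=6378137.000, f=1/298.257222101): X=-427238.6354, Y=4922921.7830, Z=4019212.5545
→ Helmert 7p (PV): X=-427105.6348, Y=4922480.5471, Z=4019017.6966
→ Helmert 7p (PV): X=-426808.9698, Y=4922782.5502, Z=4018625.1053
→ geod (Bowring, a=6378206.400): φ=39.31143291°, λ=94.95519610°, h=-482.3251 m
→ into tm (λ₀=99.9°): φ=39.31143291°, λ−λ₀=-4.94480390°
convergence γ = -3.13736921°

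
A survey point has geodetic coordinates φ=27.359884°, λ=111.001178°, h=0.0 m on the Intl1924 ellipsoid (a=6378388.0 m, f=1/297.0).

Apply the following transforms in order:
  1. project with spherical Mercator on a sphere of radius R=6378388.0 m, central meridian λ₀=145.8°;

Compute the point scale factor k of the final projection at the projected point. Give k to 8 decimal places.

1.12595193

start: φ=27.359884°, λ=111.001178°, h=0.000 m
→ into merc (λ₀=145.8°): φ=27.35988400°, λ−λ₀=-34.79882200°
scale k = 1.12595193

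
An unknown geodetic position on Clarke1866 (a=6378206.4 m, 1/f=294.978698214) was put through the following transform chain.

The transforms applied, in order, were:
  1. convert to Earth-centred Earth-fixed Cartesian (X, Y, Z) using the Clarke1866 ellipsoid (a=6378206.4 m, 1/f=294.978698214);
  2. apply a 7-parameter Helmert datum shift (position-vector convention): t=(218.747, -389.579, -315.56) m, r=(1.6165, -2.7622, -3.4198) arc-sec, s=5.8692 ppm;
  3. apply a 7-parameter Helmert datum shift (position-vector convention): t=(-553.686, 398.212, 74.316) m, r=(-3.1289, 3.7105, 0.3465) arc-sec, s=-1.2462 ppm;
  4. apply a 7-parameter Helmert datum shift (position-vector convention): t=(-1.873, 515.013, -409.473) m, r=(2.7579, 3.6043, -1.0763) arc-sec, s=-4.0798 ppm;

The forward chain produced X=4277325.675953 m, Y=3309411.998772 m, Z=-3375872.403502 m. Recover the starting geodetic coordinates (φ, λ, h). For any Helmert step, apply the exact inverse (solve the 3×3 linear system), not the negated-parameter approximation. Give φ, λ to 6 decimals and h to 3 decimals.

φ=-32.142843°, λ=37.723426°, h=2766.358 m

start: X=4277325.6760, Y=3309411.9988, Z=-3375872.4035 m
→ Helmert⁻¹: X=4277386.7167, Y=3308887.6731, Z=-3375446.2002
→ Helmert⁻¹: X=4278012.0119, Y=3308537.6001, Z=-3375397.5772
→ Helmert⁻¹: X=4277668.0982, Y=3308952.2297, Z=-3375145.4251
→ geod (Bowring, a=6378206.400): φ=-32.14284300°, λ=37.72342600°, h=2766.3580 m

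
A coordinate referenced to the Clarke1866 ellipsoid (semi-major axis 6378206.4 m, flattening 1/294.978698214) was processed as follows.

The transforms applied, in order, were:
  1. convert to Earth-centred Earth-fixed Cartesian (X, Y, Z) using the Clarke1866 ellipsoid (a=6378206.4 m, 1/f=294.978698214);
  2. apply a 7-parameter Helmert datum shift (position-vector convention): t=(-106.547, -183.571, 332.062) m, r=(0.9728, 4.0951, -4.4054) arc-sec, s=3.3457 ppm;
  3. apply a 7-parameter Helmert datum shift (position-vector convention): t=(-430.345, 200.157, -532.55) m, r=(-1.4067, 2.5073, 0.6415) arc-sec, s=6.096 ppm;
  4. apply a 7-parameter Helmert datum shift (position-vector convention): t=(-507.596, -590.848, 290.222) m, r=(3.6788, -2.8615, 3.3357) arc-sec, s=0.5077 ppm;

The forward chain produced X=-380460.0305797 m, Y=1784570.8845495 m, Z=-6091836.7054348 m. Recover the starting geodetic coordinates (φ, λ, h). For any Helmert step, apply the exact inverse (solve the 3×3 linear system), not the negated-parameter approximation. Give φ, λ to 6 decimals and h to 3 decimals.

φ=-73.430574°, λ=101.996468°, h=1004.171 m

start: X=-380460.0306, Y=1784570.8845, Z=-6091836.7054 m
→ Helmert⁻¹: X=-380007.8899, Y=1785058.3162, Z=-6092150.3997
→ Helmert⁻¹: X=-379495.6323, Y=1784890.0028, Z=-6091573.1558
→ Helmert⁻¹: X=-379304.9945, Y=1785030.7693, Z=-6091900.7854
→ geod (Bowring, a=6378206.400): φ=-73.43057400°, λ=101.99646800°, h=1004.1710 m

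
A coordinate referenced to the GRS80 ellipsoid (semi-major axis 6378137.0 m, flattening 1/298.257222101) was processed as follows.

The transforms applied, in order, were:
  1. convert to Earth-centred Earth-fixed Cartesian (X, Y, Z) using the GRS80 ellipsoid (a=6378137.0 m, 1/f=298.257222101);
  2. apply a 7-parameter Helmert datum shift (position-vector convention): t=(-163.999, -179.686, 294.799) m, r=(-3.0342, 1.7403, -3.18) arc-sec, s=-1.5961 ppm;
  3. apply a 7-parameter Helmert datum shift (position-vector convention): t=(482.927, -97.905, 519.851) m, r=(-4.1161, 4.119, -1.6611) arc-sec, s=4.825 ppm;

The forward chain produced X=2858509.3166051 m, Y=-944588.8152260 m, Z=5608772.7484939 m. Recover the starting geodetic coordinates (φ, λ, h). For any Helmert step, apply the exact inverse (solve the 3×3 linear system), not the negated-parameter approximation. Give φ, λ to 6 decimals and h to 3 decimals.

start: X=2858509.3166, Y=-944588.8152, Z=5608772.7485 m
→ Helmert⁻¹: X=2857908.2125, Y=-944575.2529, Z=5608264.0593
→ Helmert⁻¹: X=2858044.0179, Y=-944435.5063, Z=5607988.4323
→ geod (Bowring, a=6378137.000): φ=61.93564200°, λ=-18.28604500°, h=3222.9410 m

φ=61.935642°, λ=-18.286045°, h=3222.941 m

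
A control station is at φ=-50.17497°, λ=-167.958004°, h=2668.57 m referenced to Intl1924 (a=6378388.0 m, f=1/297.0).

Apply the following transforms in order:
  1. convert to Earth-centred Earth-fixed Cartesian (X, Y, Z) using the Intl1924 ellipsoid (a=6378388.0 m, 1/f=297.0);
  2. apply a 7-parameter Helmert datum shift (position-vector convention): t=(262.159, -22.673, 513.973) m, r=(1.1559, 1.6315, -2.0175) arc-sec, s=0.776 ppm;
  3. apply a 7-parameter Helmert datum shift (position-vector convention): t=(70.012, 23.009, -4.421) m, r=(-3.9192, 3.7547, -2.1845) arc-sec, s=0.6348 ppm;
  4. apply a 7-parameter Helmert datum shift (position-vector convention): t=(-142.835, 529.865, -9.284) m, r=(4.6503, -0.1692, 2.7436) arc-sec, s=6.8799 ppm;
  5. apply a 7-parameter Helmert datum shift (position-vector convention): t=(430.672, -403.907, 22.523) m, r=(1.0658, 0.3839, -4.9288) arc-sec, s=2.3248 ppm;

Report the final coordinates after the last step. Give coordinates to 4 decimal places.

start: φ=-50.174970°, λ=-167.958004°, h=2668.570 m
→ ECEF (a=6378388.000, f=1/297.0): X=-4004733.4576, Y=-854300.8158, Z=-4877419.5251
→ Helmert 7p (PV): X=-4004521.3415, Y=-854257.6481, Z=-4876882.4480
→ Helmert 7p (PV): X=-4004551.6942, Y=-854285.4352, Z=-4876800.8377
→ Helmert 7p (PV): X=-4004706.7164, Y=-853704.7643, Z=-4876866.2188
→ Helmert 7p (PV): X=-4004314.8311, Y=-853989.7618, Z=-4876851.9912

X=-4004314.8311 m, Y=-853989.7618 m, Z=-4876851.9912 m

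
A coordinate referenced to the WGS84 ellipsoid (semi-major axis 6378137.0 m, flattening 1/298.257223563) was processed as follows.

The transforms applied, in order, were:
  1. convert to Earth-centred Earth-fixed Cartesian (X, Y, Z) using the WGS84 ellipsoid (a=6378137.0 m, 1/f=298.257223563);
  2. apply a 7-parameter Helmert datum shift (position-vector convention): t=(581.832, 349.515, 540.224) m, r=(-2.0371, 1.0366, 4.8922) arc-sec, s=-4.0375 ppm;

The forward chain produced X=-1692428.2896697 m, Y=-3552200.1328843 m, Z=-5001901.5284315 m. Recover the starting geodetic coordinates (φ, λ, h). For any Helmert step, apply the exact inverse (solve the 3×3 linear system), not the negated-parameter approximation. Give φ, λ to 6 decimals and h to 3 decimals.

φ=-51.995952°, λ=-115.482032°, h=-26.003 m

start: X=-1692428.2897, Y=-3552200.1329, Z=-5001901.5284 m
→ Helmert⁻¹: X=-1693076.0745, Y=-3552474.4294, Z=-5002505.5433
→ geod (Bowring, a=6378137.000): φ=-51.99595200°, λ=-115.48203200°, h=-26.0030 m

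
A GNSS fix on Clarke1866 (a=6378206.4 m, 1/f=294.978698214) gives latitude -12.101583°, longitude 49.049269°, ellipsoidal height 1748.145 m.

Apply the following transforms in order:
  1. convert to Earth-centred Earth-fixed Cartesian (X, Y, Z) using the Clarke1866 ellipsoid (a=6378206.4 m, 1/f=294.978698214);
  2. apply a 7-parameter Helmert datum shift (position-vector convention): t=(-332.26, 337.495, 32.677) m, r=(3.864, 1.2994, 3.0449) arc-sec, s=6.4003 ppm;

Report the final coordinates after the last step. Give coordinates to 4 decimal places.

X=4088785.6046 m, Y=4712682.1437 m, Z=-1328589.3646 m

start: φ=-12.101583°, λ=49.049269°, h=1748.145 m
→ ECEF (a=6378206.400, f=1/294.978698214): X=4089169.6257, Y=4712229.2334, Z=-1328676.0528
→ Helmert 7p (PV): X=4088785.6046, Y=4712682.1437, Z=-1328589.3646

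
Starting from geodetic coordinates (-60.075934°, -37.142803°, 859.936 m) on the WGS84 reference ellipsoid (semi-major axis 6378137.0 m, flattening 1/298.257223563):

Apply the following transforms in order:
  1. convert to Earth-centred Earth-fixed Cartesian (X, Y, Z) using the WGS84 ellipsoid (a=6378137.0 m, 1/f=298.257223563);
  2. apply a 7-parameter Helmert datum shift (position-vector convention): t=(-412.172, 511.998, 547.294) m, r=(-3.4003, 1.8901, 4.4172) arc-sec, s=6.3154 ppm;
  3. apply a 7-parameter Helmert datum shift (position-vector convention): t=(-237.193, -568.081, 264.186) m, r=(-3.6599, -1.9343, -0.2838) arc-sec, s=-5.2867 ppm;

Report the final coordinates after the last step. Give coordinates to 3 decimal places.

start: φ=-60.075934°, λ=-37.142803°, h=859.936 m
→ ECEF (a=6378137.000, f=1/298.257223563): X=2543017.2658, Y=-1926256.9423, Z=-5505447.5881
→ Helmert 7p (PV): X=2542611.9561, Y=-1925793.4083, Z=-5504926.6115
→ Helmert 7p (PV): X=2542410.2949, Y=-1926452.4838, Z=-5504575.3082

X=2542410.295 m, Y=-1926452.484 m, Z=-5504575.308 m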